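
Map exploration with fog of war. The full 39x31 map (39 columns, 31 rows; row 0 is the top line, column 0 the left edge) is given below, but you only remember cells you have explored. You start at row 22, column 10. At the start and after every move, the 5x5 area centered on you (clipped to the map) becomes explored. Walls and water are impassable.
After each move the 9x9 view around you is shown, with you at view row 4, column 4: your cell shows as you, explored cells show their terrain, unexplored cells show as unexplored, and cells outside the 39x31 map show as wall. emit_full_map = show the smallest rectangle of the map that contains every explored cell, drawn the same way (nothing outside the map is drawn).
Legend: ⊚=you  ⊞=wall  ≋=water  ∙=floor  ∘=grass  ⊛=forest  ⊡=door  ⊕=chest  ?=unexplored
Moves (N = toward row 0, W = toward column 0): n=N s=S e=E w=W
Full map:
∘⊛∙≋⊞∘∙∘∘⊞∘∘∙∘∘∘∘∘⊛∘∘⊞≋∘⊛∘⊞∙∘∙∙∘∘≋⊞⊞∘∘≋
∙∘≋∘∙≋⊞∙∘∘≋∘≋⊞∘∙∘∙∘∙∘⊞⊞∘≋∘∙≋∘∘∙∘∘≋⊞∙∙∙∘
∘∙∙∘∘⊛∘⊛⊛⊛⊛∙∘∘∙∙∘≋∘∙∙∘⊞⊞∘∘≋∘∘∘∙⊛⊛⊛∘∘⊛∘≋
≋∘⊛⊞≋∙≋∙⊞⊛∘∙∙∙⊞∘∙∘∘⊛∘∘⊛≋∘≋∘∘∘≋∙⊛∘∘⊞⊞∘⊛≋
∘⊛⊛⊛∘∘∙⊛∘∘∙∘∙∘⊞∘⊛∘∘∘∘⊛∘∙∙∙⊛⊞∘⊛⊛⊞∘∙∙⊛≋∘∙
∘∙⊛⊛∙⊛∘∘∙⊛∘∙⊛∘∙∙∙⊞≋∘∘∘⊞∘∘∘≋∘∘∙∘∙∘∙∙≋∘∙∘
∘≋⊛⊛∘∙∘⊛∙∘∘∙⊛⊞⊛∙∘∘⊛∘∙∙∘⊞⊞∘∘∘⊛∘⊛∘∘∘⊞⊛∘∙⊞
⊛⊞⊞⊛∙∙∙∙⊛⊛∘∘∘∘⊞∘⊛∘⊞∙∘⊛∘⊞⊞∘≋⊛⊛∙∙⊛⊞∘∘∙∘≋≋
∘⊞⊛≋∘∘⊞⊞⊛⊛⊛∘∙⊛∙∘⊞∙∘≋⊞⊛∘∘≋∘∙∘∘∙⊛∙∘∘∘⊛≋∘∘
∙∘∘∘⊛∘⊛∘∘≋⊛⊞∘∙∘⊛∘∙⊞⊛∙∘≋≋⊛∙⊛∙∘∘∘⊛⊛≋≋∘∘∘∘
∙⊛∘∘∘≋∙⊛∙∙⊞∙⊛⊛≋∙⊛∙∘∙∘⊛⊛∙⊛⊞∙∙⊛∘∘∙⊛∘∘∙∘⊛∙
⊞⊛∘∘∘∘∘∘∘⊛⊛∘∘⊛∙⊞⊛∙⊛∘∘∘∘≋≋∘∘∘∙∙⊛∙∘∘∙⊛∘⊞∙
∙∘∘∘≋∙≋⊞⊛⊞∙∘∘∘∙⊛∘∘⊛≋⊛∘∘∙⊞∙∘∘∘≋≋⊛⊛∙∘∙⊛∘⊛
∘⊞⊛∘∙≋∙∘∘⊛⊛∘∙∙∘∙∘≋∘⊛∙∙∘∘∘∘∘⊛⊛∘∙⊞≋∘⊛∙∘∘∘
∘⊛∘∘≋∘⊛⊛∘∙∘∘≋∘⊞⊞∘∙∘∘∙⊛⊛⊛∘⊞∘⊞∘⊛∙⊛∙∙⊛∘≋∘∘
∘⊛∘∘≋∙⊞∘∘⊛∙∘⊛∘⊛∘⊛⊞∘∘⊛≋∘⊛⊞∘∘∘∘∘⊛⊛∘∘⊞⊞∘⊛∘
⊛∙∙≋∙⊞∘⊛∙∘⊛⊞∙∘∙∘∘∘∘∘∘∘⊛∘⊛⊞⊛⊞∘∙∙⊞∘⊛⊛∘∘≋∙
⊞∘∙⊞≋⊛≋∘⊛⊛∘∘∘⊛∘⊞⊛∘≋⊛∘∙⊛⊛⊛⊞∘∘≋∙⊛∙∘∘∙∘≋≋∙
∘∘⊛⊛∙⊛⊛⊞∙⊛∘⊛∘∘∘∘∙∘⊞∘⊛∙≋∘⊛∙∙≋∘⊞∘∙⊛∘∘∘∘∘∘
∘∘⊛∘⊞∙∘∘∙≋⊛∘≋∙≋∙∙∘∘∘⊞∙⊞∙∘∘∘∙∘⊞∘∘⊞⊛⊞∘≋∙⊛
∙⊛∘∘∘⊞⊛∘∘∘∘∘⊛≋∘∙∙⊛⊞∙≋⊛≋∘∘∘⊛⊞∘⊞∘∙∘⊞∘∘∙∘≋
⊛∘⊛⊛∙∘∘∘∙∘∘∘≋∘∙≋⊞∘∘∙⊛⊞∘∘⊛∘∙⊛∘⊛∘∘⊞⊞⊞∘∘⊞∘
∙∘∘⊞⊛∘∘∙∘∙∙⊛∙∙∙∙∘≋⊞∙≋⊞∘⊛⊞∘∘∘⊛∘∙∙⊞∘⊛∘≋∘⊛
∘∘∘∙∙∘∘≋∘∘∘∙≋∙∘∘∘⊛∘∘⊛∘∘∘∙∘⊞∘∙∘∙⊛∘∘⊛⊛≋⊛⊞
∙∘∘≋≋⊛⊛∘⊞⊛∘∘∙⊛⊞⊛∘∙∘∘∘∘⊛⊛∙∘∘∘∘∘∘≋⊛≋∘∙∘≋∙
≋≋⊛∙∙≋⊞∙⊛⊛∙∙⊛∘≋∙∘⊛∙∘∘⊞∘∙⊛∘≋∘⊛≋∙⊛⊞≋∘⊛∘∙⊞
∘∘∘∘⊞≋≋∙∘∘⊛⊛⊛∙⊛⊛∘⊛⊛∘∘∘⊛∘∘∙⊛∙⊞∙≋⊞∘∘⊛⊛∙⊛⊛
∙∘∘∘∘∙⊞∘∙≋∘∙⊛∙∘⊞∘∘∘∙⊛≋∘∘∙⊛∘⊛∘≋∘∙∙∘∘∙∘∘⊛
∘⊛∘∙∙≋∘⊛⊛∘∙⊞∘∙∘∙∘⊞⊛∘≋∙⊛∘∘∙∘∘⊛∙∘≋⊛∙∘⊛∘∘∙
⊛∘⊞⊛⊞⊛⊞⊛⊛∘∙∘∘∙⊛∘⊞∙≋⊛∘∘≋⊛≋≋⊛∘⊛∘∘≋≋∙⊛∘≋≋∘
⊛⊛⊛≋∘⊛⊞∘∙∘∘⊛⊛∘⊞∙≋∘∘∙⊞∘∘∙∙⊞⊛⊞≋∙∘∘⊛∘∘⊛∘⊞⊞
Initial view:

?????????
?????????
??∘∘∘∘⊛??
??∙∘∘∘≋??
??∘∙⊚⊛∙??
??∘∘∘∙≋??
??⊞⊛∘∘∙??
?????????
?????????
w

?????????
?????????
??∘∘∘∘∘⊛?
??∘∙∘∘∘≋?
??∙∘⊚∙⊛∙?
??≋∘∘∘∙≋?
??∘⊞⊛∘∘∙?
?????????
?????????

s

?????????
??∘∘∘∘∘⊛?
??∘∙∘∘∘≋?
??∙∘∙∙⊛∙?
??≋∘⊚∘∙≋?
??∘⊞⊛∘∘∙?
??∙⊛⊛∙∙??
?????????
?????????

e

?????????
?∘∘∘∘∘⊛??
?∘∙∘∘∘≋??
?∙∘∙∙⊛∙??
?≋∘∘⊚∙≋??
?∘⊞⊛∘∘∙??
?∙⊛⊛∙∙⊛??
?????????
?????????

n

?????????
?????????
?∘∘∘∘∘⊛??
?∘∙∘∘∘≋??
?∙∘∙⊚⊛∙??
?≋∘∘∘∙≋??
?∘⊞⊛∘∘∙??
?∙⊛⊛∙∙⊛??
?????????

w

?????????
?????????
??∘∘∘∘∘⊛?
??∘∙∘∘∘≋?
??∙∘⊚∙⊛∙?
??≋∘∘∘∙≋?
??∘⊞⊛∘∘∙?
??∙⊛⊛∙∙⊛?
?????????

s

?????????
??∘∘∘∘∘⊛?
??∘∙∘∘∘≋?
??∙∘∙∙⊛∙?
??≋∘⊚∘∙≋?
??∘⊞⊛∘∘∙?
??∙⊛⊛∙∙⊛?
?????????
?????????

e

?????????
?∘∘∘∘∘⊛??
?∘∙∘∘∘≋??
?∙∘∙∙⊛∙??
?≋∘∘⊚∙≋??
?∘⊞⊛∘∘∙??
?∙⊛⊛∙∙⊛??
?????????
?????????

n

?????????
?????????
?∘∘∘∘∘⊛??
?∘∙∘∘∘≋??
?∙∘∙⊚⊛∙??
?≋∘∘∘∙≋??
?∘⊞⊛∘∘∙??
?∙⊛⊛∙∙⊛??
?????????


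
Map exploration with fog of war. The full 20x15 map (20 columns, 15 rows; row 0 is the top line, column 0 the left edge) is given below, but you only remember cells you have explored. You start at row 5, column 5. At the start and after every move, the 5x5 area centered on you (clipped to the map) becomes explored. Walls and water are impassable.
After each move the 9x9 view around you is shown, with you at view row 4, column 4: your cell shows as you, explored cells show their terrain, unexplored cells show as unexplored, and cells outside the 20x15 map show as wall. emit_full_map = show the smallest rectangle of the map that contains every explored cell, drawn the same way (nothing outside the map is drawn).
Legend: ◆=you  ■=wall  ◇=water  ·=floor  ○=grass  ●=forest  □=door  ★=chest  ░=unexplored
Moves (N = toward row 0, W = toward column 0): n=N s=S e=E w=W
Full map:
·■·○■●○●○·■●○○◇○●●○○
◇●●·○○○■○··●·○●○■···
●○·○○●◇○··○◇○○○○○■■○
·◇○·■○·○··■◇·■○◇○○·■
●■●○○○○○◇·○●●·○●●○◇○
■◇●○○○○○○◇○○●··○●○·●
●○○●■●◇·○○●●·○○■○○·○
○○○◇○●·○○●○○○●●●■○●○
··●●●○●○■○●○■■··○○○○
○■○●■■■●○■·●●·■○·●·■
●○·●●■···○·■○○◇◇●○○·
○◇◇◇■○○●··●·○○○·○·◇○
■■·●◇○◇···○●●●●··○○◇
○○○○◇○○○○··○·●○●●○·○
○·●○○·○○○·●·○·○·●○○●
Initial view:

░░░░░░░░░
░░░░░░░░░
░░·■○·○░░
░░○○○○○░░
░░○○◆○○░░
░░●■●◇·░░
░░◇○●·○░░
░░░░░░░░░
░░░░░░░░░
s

░░░░░░░░░
░░·■○·○░░
░░○○○○○░░
░░○○○○○░░
░░●■◆◇·░░
░░◇○●·○░░
░░●●○●○░░
░░░░░░░░░
░░░░░░░░░

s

░░·■○·○░░
░░○○○○○░░
░░○○○○○░░
░░●■●◇·░░
░░◇○◆·○░░
░░●●○●○░░
░░●■■■●░░
░░░░░░░░░
░░░░░░░░░

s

░░○○○○○░░
░░○○○○○░░
░░●■●◇·░░
░░◇○●·○░░
░░●●◆●○░░
░░●■■■●░░
░░●●■··░░
░░░░░░░░░
░░░░░░░░░

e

░○○○○○░░░
░○○○○○░░░
░●■●◇·○░░
░◇○●·○○░░
░●●○◆○■░░
░●■■■●○░░
░●●■···░░
░░░░░░░░░
░░░░░░░░░

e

○○○○○░░░░
○○○○○░░░░
●■●◇·○○░░
◇○●·○○●░░
●●○●◆■○░░
●■■■●○■░░
●●■···○░░
░░░░░░░░░
░░░░░░░░░

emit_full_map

·■○·○░░
○○○○○░░
○○○○○░░
●■●◇·○○
◇○●·○○●
●●○●◆■○
●■■■●○■
●●■···○

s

○○○○○░░░░
●■●◇·○○░░
◇○●·○○●░░
●●○●○■○░░
●■■■◆○■░░
●●■···○░░
░░○○●··░░
░░░░░░░░░
░░░░░░░░░

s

●■●◇·○○░░
◇○●·○○●░░
●●○●○■○░░
●■■■●○■░░
●●■·◆·○░░
░░○○●··░░
░░○◇···░░
░░░░░░░░░
░░░░░░░░░

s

◇○●·○○●░░
●●○●○■○░░
●■■■●○■░░
●●■···○░░
░░○○◆··░░
░░○◇···░░
░░○○○○·░░
░░░░░░░░░
■■■■■■■■■

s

●●○●○■○░░
●■■■●○■░░
●●■···○░░
░░○○●··░░
░░○◇◆··░░
░░○○○○·░░
░░·○○○·░░
■■■■■■■■■
■■■■■■■■■

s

●■■■●○■░░
●●■···○░░
░░○○●··░░
░░○◇···░░
░░○○◆○·░░
░░·○○○·░░
■■■■■■■■■
■■■■■■■■■
■■■■■■■■■

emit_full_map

·■○·○░░
○○○○○░░
○○○○○░░
●■●◇·○○
◇○●·○○●
●●○●○■○
●■■■●○■
●●■···○
░░○○●··
░░○◇···
░░○○◆○·
░░·○○○·

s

●●■···○░░
░░○○●··░░
░░○◇···░░
░░○○○○·░░
░░·○◆○·░░
■■■■■■■■■
■■■■■■■■■
■■■■■■■■■
■■■■■■■■■

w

░●●■···○░
░░░○○●··░
░░◇○◇···░
░░◇○○○○·░
░░○·◆○○·░
■■■■■■■■■
■■■■■■■■■
■■■■■■■■■
■■■■■■■■■

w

░░●●■···○
░░░░○○●··
░░●◇○◇···
░░○◇○○○○·
░░○○◆○○○·
■■■■■■■■■
■■■■■■■■■
■■■■■■■■■
■■■■■■■■■

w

░░░●●■···
░░░░░○○●·
░░·●◇○◇··
░░○○◇○○○○
░░●○◆·○○○
■■■■■■■■■
■■■■■■■■■
■■■■■■■■■
■■■■■■■■■

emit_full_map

░·■○·○░░
░○○○○○░░
░○○○○○░░
░●■●◇·○○
░◇○●·○○●
░●●○●○■○
░●■■■●○■
░●●■···○
░░░○○●··
·●◇○◇···
○○◇○○○○·
●○◆·○○○·

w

■░░░●●■··
■░░░░░○○●
■░■·●◇○◇·
■░○○○◇○○○
■░·●◆○·○○
■■■■■■■■■
■■■■■■■■■
■■■■■■■■■
■■■■■■■■■

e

░░░●●■···
░░░░░○○●·
░■·●◇○◇··
░○○○◇○○○○
░·●○◆·○○○
■■■■■■■■■
■■■■■■■■■
■■■■■■■■■
■■■■■■■■■

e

░░●●■···○
░░░░○○●··
■·●◇○◇···
○○○◇○○○○·
·●○○◆○○○·
■■■■■■■■■
■■■■■■■■■
■■■■■■■■■
■■■■■■■■■

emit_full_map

░░·■○·○░░
░░○○○○○░░
░░○○○○○░░
░░●■●◇·○○
░░◇○●·○○●
░░●●○●○■○
░░●■■■●○■
░░●●■···○
░░░░○○●··
■·●◇○◇···
○○○◇○○○○·
·●○○◆○○○·


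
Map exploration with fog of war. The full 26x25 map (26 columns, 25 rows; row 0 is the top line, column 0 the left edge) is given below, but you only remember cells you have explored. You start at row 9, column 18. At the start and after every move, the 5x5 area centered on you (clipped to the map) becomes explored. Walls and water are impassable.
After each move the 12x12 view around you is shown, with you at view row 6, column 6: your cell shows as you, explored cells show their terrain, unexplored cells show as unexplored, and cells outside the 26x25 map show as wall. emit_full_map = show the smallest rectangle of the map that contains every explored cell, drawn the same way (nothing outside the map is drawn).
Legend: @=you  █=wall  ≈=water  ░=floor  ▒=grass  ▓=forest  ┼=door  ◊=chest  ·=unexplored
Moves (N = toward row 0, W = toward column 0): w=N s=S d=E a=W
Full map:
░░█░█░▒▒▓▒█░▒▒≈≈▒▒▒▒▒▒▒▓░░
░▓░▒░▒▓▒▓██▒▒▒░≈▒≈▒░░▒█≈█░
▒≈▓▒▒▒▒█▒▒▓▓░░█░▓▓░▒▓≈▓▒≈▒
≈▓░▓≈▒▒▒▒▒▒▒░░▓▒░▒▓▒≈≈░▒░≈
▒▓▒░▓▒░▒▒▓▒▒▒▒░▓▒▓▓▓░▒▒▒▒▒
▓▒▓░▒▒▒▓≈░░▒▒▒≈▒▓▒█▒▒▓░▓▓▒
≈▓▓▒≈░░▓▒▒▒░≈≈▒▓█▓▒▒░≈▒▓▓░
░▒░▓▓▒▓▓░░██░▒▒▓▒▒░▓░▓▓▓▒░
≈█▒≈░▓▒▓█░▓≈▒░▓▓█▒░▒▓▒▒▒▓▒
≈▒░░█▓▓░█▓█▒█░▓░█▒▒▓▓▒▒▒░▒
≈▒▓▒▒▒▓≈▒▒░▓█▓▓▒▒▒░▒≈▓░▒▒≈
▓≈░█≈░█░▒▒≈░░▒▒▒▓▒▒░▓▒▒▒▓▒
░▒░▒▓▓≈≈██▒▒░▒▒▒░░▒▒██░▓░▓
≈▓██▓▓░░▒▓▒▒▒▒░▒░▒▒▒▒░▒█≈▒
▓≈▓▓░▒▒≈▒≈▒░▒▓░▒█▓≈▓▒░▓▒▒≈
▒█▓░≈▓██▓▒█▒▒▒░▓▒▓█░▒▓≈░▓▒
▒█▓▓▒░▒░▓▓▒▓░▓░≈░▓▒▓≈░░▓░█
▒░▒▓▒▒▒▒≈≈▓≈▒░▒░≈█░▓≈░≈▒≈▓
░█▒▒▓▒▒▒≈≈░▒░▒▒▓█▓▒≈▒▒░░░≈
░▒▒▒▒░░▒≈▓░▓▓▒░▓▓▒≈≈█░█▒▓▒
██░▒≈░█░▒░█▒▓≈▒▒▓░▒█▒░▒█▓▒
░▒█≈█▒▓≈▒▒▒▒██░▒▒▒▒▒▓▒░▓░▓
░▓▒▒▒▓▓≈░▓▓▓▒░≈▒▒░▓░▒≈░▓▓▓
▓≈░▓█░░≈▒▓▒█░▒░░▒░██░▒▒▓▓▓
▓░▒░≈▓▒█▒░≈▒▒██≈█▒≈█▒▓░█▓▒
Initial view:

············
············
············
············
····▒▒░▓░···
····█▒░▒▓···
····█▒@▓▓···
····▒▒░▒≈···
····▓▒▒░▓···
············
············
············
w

············
············
············
············
····█▓▒▒░···
····▒▒░▓░···
····█▒@▒▓···
····█▒▒▓▓···
····▒▒░▒≈···
····▓▒▒░▓···
············
············

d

············
············
············
············
···█▓▒▒░≈···
···▒▒░▓░▓···
···█▒░@▓▒···
···█▒▒▓▓▒···
···▒▒░▒≈▓···
···▓▒▒░▓····
············
············

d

············
············
············
············
··█▓▒▒░≈▒···
··▒▒░▓░▓▓···
··█▒░▒@▒▒···
··█▒▒▓▓▒▒···
··▒▒░▒≈▓░···
··▓▒▒░▓·····
············
············

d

···········█
···········█
···········█
···········█
·█▓▒▒░≈▒▓··█
·▒▒░▓░▓▓▓··█
·█▒░▒▓@▒▒··█
·█▒▒▓▓▒▒▒··█
·▒▒░▒≈▓░▒··█
·▓▒▒░▓·····█
···········█
···········█

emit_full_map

█▓▒▒░≈▒▓
▒▒░▓░▓▓▓
█▒░▒▓@▒▒
█▒▒▓▓▒▒▒
▒▒░▒≈▓░▒
▓▒▒░▓···

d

··········██
··········██
··········██
··········██
█▓▒▒░≈▒▓▓·██
▒▒░▓░▓▓▓▒·██
█▒░▒▓▒@▒▓·██
█▒▒▓▓▒▒▒░·██
▒▒░▒≈▓░▒▒·██
▓▒▒░▓·····██
··········██
··········██

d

·········███
·········███
·········███
·········███
▓▒▒░≈▒▓▓░███
▒░▓░▓▓▓▒░███
▒░▒▓▒▒@▓▒███
▒▒▓▓▒▒▒░▒███
▒░▒≈▓░▒▒≈███
▒▒░▓·····███
·········███
·········███

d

········████
········████
········████
········████
▒▒░≈▒▓▓░████
░▓░▓▓▓▒░████
░▒▓▒▒▒@▒████
▒▓▓▒▒▒░▒████
░▒≈▓░▒▒≈████
▒░▓·····████
········████
········████

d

·······█████
·······█████
·······█████
·······█████
▒░≈▒▓▓░█████
▓░▓▓▓▒░█████
▒▓▒▒▒▓@█████
▓▓▒▒▒░▒█████
▒≈▓░▒▒≈█████
░▓·····█████
·······█████
·······█████

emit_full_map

█▓▒▒░≈▒▓▓░
▒▒░▓░▓▓▓▒░
█▒░▒▓▒▒▒▓@
█▒▒▓▓▒▒▒░▒
▒▒░▒≈▓░▒▒≈
▓▒▒░▓·····

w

·······█████
·······█████
·······█████
·······█████
····▓▓▒█████
▒░≈▒▓▓░█████
▓░▓▓▓▒@█████
▒▓▒▒▒▓▒█████
▓▓▒▒▒░▒█████
▒≈▓░▒▒≈█████
░▓·····█████
·······█████

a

········████
········████
········████
········████
····░▓▓▒████
▒▒░≈▒▓▓░████
░▓░▓▓▓@░████
░▒▓▒▒▒▓▒████
▒▓▓▒▒▒░▒████
░▒≈▓░▒▒≈████
▒░▓·····████
········████

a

·········███
·········███
·········███
·········███
····▓░▓▓▒███
▓▒▒░≈▒▓▓░███
▒░▓░▓▓@▒░███
▒░▒▓▒▒▒▓▒███
▒▒▓▓▒▒▒░▒███
▒░▒≈▓░▒▒≈███
▒▒░▓·····███
·········███

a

··········██
··········██
··········██
··········██
····▒▓░▓▓▒██
█▓▒▒░≈▒▓▓░██
▒▒░▓░▓@▓▒░██
█▒░▒▓▒▒▒▓▒██
█▒▒▓▓▒▒▒░▒██
▒▒░▒≈▓░▒▒≈██
▓▒▒░▓·····██
··········██

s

··········██
··········██
··········██
····▒▓░▓▓▒██
█▓▒▒░≈▒▓▓░██
▒▒░▓░▓▓▓▒░██
█▒░▒▓▒@▒▓▒██
█▒▒▓▓▒▒▒░▒██
▒▒░▒≈▓░▒▒≈██
▓▒▒░▓·····██
··········██
··········██

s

··········██
··········██
····▒▓░▓▓▒██
█▓▒▒░≈▒▓▓░██
▒▒░▓░▓▓▓▒░██
█▒░▒▓▒▒▒▓▒██
█▒▒▓▓▒@▒░▒██
▒▒░▒≈▓░▒▒≈██
▓▒▒░▓▒▒▒▓·██
··········██
··········██
··········██

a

···········█
···········█
·····▒▓░▓▓▒█
·█▓▒▒░≈▒▓▓░█
·▒▒░▓░▓▓▓▒░█
·█▒░▒▓▒▒▒▓▒█
·█▒▒▓▓@▒▒░▒█
·▒▒░▒≈▓░▒▒≈█
·▓▒▒░▓▒▒▒▓·█
···········█
···········█
···········█

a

············
············
······▒▓░▓▓▒
··█▓▒▒░≈▒▓▓░
··▒▒░▓░▓▓▓▒░
··█▒░▒▓▒▒▒▓▒
··█▒▒▓@▒▒▒░▒
··▒▒░▒≈▓░▒▒≈
··▓▒▒░▓▒▒▒▓·
············
············
············

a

············
············
·······▒▓░▓▓
···█▓▒▒░≈▒▓▓
···▒▒░▓░▓▓▓▒
···█▒░▒▓▒▒▒▓
···█▒▒@▓▒▒▒░
···▒▒░▒≈▓░▒▒
···▓▒▒░▓▒▒▒▓
············
············
············

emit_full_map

····▒▓░▓▓▒
█▓▒▒░≈▒▓▓░
▒▒░▓░▓▓▓▒░
█▒░▒▓▒▒▒▓▒
█▒▒@▓▒▒▒░▒
▒▒░▒≈▓░▒▒≈
▓▒▒░▓▒▒▒▓·


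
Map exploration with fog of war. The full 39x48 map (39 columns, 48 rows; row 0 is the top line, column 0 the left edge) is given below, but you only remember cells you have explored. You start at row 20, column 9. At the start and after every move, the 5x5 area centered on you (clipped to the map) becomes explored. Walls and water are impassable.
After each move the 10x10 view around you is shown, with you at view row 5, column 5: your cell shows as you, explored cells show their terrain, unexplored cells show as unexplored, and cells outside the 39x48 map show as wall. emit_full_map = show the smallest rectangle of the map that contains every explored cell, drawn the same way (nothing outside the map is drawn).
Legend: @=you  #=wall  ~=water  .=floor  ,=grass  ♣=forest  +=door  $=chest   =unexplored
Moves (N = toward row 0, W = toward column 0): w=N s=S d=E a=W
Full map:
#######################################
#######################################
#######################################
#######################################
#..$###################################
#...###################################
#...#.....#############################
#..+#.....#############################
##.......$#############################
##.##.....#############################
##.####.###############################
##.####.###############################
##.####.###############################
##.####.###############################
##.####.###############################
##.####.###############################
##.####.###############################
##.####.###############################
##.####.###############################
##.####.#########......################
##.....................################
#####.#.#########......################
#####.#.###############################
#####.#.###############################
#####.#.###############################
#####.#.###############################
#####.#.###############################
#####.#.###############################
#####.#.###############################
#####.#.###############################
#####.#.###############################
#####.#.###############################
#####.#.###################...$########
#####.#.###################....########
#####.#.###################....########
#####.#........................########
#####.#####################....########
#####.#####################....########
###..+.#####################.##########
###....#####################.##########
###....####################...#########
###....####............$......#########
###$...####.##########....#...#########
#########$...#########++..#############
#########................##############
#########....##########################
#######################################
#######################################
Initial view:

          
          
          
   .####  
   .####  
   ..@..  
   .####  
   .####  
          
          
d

          
          
          
  .#####  
  .#####  
  ...@..  
  .#####  
  .#####  
          
          

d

          
          
          
 .######  
 .######  
 ....@..  
 .######  
 .######  
          
          

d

          
          
          
.#######  
.#######  
.....@..  
.#######  
.#######  
          
          

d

          
          
          
########  
########  
.....@..  
########  
########  
          
          

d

          
          
          
########  
########  
.....@..  
########  
########  
          
          

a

          
          
          
######### 
######### 
.....@... 
######### 
######### 
          
          

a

          
          
          
.#########
.#########
.....@....
.#########
.#########
          
          

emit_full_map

.#########
.#########
.....@....
.#########
.#########

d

          
          
          
######### 
######### 
.....@... 
######### 
######### 
          
          


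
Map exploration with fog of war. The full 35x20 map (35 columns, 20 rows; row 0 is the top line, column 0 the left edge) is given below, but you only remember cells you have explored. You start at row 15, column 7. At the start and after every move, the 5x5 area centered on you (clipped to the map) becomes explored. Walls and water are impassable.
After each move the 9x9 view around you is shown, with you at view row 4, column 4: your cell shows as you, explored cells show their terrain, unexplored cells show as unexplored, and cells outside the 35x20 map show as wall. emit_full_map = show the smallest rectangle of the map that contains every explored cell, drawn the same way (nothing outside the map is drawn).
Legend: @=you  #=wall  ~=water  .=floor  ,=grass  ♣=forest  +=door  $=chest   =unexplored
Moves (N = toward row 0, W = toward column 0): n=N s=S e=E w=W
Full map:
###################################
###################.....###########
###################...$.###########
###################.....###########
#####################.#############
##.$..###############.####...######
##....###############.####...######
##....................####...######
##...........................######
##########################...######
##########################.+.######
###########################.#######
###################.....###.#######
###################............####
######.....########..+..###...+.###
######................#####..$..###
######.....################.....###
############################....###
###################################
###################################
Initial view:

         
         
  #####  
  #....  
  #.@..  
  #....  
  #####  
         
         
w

         
         
  ###### 
  ##.... 
  ##@... 
  ##.... 
  ###### 
         
         

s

         
  ###### 
  ##.... 
  ##.... 
  ##@... 
  ###### 
  #####  
         
#########

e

         
 ######  
 ##....  
 ##....  
 ##.@..  
 ######  
 ######  
         
#########

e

         
######   
##.....  
##.....  
##..@..  
#######  
#######  
         
#########

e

         
#####    
#.....#  
#......  
#...@.#  
#######  
#######  
         
#########

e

         
####     
.....##  
.......  
....@##  
#######  
#######  
         
#########

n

         
         
#######  
.....##  
....@..  
.....##  
#######  
#######  
         

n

         
         
  #####  
#######  
....@##  
.......  
.....##  
#######  
#######  

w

         
         
  ###### 
######## 
#...@.## 
#....... 
#.....## 
######## 
######## 

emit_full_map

   ######
#########
##...@.##
##.......
##.....##
#########
#########

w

         
         
  #######
#########
##..@..##
##.......
##.....##
#########
#########

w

         
         
  #######
 ########
 ##.@...#
 ##......
 ##.....#
 ########
 ########

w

         
         
  #######
  #######
  ##@....
  ##.....
  ##.....
  #######
  #######

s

         
  #######
  #######
  ##.....
  ##@....
  ##.....
  #######
  #######
         

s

  #######
  #######
  ##.....
  ##.....
  ##@....
  #######
  #######
         
#########

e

 ########
 ########
 ##.....#
 ##......
 ##.@...#
 ########
 ########
         
#########

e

#########
#########
##.....##
##.......
##..@..##
#########
#########
         
#########

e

######## 
######## 
#.....## 
#....... 
#...@.## 
######## 
######## 
         
#########

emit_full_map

#########
#########
##.....##
##.......
##...@.##
#########
#########

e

#######  
#######  
.....##  
.......  
....@##  
#######  
#######  
         
#########

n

         
#######  
#######  
.....##  
....@..  
.....##  
#######  
#######  
         

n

         
         
#######  
#######  
....@##  
.......  
.....##  
#######  
#######  

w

         
         
######## 
######## 
#...@.## 
#....... 
#.....## 
######## 
######## 

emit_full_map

#########
#########
##...@.##
##.......
##.....##
#########
#########

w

         
         
#########
#########
##..@..##
##.......
##.....##
#########
#########

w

         
         
 ########
 ########
 ##.@...#
 ##......
 ##.....#
 ########
 ########

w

         
         
  #######
  #######
  ##@....
  ##.....
  ##.....
  #######
  #######

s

         
  #######
  #######
  ##.....
  ##@....
  ##.....
  #######
  #######
         


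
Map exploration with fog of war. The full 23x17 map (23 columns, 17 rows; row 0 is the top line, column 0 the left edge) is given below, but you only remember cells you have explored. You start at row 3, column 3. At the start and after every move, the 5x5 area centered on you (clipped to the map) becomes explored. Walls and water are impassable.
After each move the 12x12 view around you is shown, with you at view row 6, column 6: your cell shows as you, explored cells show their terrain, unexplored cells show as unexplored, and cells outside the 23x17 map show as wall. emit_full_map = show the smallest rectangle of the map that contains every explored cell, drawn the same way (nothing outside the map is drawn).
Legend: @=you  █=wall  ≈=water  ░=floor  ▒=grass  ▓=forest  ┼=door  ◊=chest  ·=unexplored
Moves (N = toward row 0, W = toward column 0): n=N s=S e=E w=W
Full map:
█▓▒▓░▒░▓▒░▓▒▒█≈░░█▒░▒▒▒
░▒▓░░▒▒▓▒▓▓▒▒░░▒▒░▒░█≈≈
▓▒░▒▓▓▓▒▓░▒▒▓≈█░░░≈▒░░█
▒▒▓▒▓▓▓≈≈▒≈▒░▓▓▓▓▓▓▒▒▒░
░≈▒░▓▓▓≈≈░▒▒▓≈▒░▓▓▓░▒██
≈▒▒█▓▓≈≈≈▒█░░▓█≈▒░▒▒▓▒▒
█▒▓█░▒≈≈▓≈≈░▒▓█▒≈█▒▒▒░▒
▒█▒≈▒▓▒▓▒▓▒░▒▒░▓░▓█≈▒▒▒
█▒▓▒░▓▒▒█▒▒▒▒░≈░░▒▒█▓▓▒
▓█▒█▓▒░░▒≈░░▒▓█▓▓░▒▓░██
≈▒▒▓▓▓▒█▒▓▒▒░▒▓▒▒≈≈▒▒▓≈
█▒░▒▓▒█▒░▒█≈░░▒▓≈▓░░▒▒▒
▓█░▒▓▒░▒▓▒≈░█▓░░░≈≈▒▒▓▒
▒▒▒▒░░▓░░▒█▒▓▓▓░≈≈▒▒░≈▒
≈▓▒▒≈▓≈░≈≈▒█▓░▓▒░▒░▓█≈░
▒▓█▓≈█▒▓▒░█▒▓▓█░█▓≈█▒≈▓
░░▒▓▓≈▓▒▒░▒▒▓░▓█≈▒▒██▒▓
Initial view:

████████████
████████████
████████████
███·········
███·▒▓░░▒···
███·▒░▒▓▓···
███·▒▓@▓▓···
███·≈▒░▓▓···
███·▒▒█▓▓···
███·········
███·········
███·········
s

████████████
████████████
███·········
███·▒▓░░▒···
███·▒░▒▓▓···
███·▒▓▒▓▓···
███·≈▒@▓▓···
███·▒▒█▓▓···
███·▒▓█░▒···
███·········
███·········
███·········

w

████████████
████████████
████········
████·▒▓░░▒··
████▓▒░▒▓▓··
████▒▒▓▒▓▓··
████░≈@░▓▓··
████≈▒▒█▓▓··
█████▒▓█░▒··
████········
████········
████········

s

████████████
████········
████·▒▓░░▒··
████▓▒░▒▓▓··
████▒▒▓▒▓▓··
████░≈▒░▓▓··
████≈▒@█▓▓··
█████▒▓█░▒··
████▒█▒≈▒···
████········
████········
████········

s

████········
████·▒▓░░▒··
████▓▒░▒▓▓··
████▒▒▓▒▓▓··
████░≈▒░▓▓··
████≈▒▒█▓▓··
█████▒@█░▒··
████▒█▒≈▒···
█████▒▓▒░···
████········
████········
████········

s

████·▒▓░░▒··
████▓▒░▒▓▓··
████▒▒▓▒▓▓··
████░≈▒░▓▓··
████≈▒▒█▓▓··
█████▒▓█░▒··
████▒█@≈▒···
█████▒▓▒░···
████▓█▒█▓···
████········
████········
████········

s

████▓▒░▒▓▓··
████▒▒▓▒▓▓··
████░≈▒░▓▓··
████≈▒▒█▓▓··
█████▒▓█░▒··
████▒█▒≈▒···
█████▒@▒░···
████▓█▒█▓···
████≈▒▒▓▓···
████········
████········
████········

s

████▒▒▓▒▓▓··
████░≈▒░▓▓··
████≈▒▒█▓▓··
█████▒▓█░▒··
████▒█▒≈▒···
█████▒▓▒░···
████▓█@█▓···
████≈▒▒▓▓···
█████▒░▒▓···
████········
████········
████········

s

████░≈▒░▓▓··
████≈▒▒█▓▓··
█████▒▓█░▒··
████▒█▒≈▒···
█████▒▓▒░···
████▓█▒█▓···
████≈▒@▓▓···
█████▒░▒▓···
████▓█░▒▓···
████········
████········
████········

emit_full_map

·▒▓░░▒
▓▒░▒▓▓
▒▒▓▒▓▓
░≈▒░▓▓
≈▒▒█▓▓
█▒▓█░▒
▒█▒≈▒·
█▒▓▒░·
▓█▒█▓·
≈▒@▓▓·
█▒░▒▓·
▓█░▒▓·

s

████≈▒▒█▓▓··
█████▒▓█░▒··
████▒█▒≈▒···
█████▒▓▒░···
████▓█▒█▓···
████≈▒▒▓▓···
█████▒@▒▓···
████▓█░▒▓···
████▒▒▒▒░···
████········
████········
████········

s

█████▒▓█░▒··
████▒█▒≈▒···
█████▒▓▒░···
████▓█▒█▓···
████≈▒▒▓▓···
█████▒░▒▓···
████▓█@▒▓···
████▒▒▒▒░···
████≈▓▒▒≈···
████········
████········
████████████

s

████▒█▒≈▒···
█████▒▓▒░···
████▓█▒█▓···
████≈▒▒▓▓···
█████▒░▒▓···
████▓█░▒▓···
████▒▒@▒░···
████≈▓▒▒≈···
████▒▓█▓≈···
████········
████████████
████████████

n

█████▒▓█░▒··
████▒█▒≈▒···
█████▒▓▒░···
████▓█▒█▓···
████≈▒▒▓▓···
█████▒░▒▓···
████▓█@▒▓···
████▒▒▒▒░···
████≈▓▒▒≈···
████▒▓█▓≈···
████········
████████████

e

████▒▓█░▒···
███▒█▒≈▒····
████▒▓▒░····
███▓█▒█▓····
███≈▒▒▓▓▓···
████▒░▒▓▒···
███▓█░@▓▒···
███▒▒▒▒░░···
███≈▓▒▒≈▓···
███▒▓█▓≈····
███·········
████████████

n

███≈▒▒█▓▓···
████▒▓█░▒···
███▒█▒≈▒····
████▒▓▒░····
███▓█▒█▓▒···
███≈▒▒▓▓▓···
████▒░@▓▒···
███▓█░▒▓▒···
███▒▒▒▒░░···
███≈▓▒▒≈▓···
███▒▓█▓≈····
███·········

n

███░≈▒░▓▓···
███≈▒▒█▓▓···
████▒▓█░▒···
███▒█▒≈▒····
████▒▓▒░▓···
███▓█▒█▓▒···
███≈▒▒@▓▓···
████▒░▒▓▒···
███▓█░▒▓▒···
███▒▒▒▒░░···
███≈▓▒▒≈▓···
███▒▓█▓≈····

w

████░≈▒░▓▓··
████≈▒▒█▓▓··
█████▒▓█░▒··
████▒█▒≈▒···
█████▒▓▒░▓··
████▓█▒█▓▒··
████≈▒@▓▓▓··
█████▒░▒▓▒··
████▓█░▒▓▒··
████▒▒▒▒░░··
████≈▓▒▒≈▓··
████▒▓█▓≈···

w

█████░≈▒░▓▓·
█████≈▒▒█▓▓·
██████▒▓█░▒·
█████▒█▒≈▒··
██████▒▓▒░▓·
█████▓█▒█▓▒·
█████≈@▒▓▓▓·
██████▒░▒▓▒·
█████▓█░▒▓▒·
█████▒▒▒▒░░·
█████≈▓▒▒≈▓·
█████▒▓█▓≈··

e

████░≈▒░▓▓··
████≈▒▒█▓▓··
█████▒▓█░▒··
████▒█▒≈▒···
█████▒▓▒░▓··
████▓█▒█▓▒··
████≈▒@▓▓▓··
█████▒░▒▓▒··
████▓█░▒▓▒··
████▒▒▒▒░░··
████≈▓▒▒≈▓··
████▒▓█▓≈···

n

████▒▒▓▒▓▓··
████░≈▒░▓▓··
████≈▒▒█▓▓··
█████▒▓█░▒··
████▒█▒≈▒···
█████▒▓▒░▓··
████▓█@█▓▒··
████≈▒▒▓▓▓··
█████▒░▒▓▒··
████▓█░▒▓▒··
████▒▒▒▒░░··
████≈▓▒▒≈▓··

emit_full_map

·▒▓░░▒
▓▒░▒▓▓
▒▒▓▒▓▓
░≈▒░▓▓
≈▒▒█▓▓
█▒▓█░▒
▒█▒≈▒·
█▒▓▒░▓
▓█@█▓▒
≈▒▒▓▓▓
█▒░▒▓▒
▓█░▒▓▒
▒▒▒▒░░
≈▓▒▒≈▓
▒▓█▓≈·

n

████▓▒░▒▓▓··
████▒▒▓▒▓▓··
████░≈▒░▓▓··
████≈▒▒█▓▓··
█████▒▓█░▒··
████▒█▒≈▒···
█████▒@▒░▓··
████▓█▒█▓▒··
████≈▒▒▓▓▓··
█████▒░▒▓▒··
████▓█░▒▓▒··
████▒▒▒▒░░··

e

███▓▒░▒▓▓···
███▒▒▓▒▓▓···
███░≈▒░▓▓···
███≈▒▒█▓▓···
████▒▓█░▒···
███▒█▒≈▒▓···
████▒▓@░▓···
███▓█▒█▓▒···
███≈▒▒▓▓▓···
████▒░▒▓▒···
███▓█░▒▓▒···
███▒▒▒▒░░···

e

██▓▒░▒▓▓····
██▒▒▓▒▓▓····
██░≈▒░▓▓····
██≈▒▒█▓▓····
███▒▓█░▒≈···
██▒█▒≈▒▓▒···
███▒▓▒@▓▒···
██▓█▒█▓▒░···
██≈▒▒▓▓▓▒···
███▒░▒▓▒····
██▓█░▒▓▒····
██▒▒▒▒░░····

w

███▓▒░▒▓▓···
███▒▒▓▒▓▓···
███░≈▒░▓▓···
███≈▒▒█▓▓···
████▒▓█░▒≈··
███▒█▒≈▒▓▒··
████▒▓@░▓▒··
███▓█▒█▓▒░··
███≈▒▒▓▓▓▒··
████▒░▒▓▒···
███▓█░▒▓▒···
███▒▒▒▒░░···

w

████▓▒░▒▓▓··
████▒▒▓▒▓▓··
████░≈▒░▓▓··
████≈▒▒█▓▓··
█████▒▓█░▒≈·
████▒█▒≈▒▓▒·
█████▒@▒░▓▒·
████▓█▒█▓▒░·
████≈▒▒▓▓▓▒·
█████▒░▒▓▒··
████▓█░▒▓▒··
████▒▒▒▒░░··

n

████·▒▓░░▒··
████▓▒░▒▓▓··
████▒▒▓▒▓▓··
████░≈▒░▓▓··
████≈▒▒█▓▓··
█████▒▓█░▒≈·
████▒█@≈▒▓▒·
█████▒▓▒░▓▒·
████▓█▒█▓▒░·
████≈▒▒▓▓▓▒·
█████▒░▒▓▒··
████▓█░▒▓▒··

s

████▓▒░▒▓▓··
████▒▒▓▒▓▓··
████░≈▒░▓▓··
████≈▒▒█▓▓··
█████▒▓█░▒≈·
████▒█▒≈▒▓▒·
█████▒@▒░▓▒·
████▓█▒█▓▒░·
████≈▒▒▓▓▓▒·
█████▒░▒▓▒··
████▓█░▒▓▒··
████▒▒▒▒░░··

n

████·▒▓░░▒··
████▓▒░▒▓▓··
████▒▒▓▒▓▓··
████░≈▒░▓▓··
████≈▒▒█▓▓··
█████▒▓█░▒≈·
████▒█@≈▒▓▒·
█████▒▓▒░▓▒·
████▓█▒█▓▒░·
████≈▒▒▓▓▓▒·
█████▒░▒▓▒··
████▓█░▒▓▒··
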